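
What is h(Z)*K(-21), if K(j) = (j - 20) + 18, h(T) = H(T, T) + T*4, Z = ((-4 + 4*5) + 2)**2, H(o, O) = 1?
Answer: -29831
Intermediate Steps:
Z = 324 (Z = ((-4 + 20) + 2)**2 = (16 + 2)**2 = 18**2 = 324)
h(T) = 1 + 4*T (h(T) = 1 + T*4 = 1 + 4*T)
K(j) = -2 + j (K(j) = (-20 + j) + 18 = -2 + j)
h(Z)*K(-21) = (1 + 4*324)*(-2 - 21) = (1 + 1296)*(-23) = 1297*(-23) = -29831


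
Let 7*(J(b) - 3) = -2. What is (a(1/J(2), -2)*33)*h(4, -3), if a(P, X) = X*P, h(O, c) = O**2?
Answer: -7392/19 ≈ -389.05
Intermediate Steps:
J(b) = 19/7 (J(b) = 3 + (1/7)*(-2) = 3 - 2/7 = 19/7)
a(P, X) = P*X
(a(1/J(2), -2)*33)*h(4, -3) = ((-2/(19/7))*33)*4**2 = (((7/19)*(-2))*33)*16 = -14/19*33*16 = -462/19*16 = -7392/19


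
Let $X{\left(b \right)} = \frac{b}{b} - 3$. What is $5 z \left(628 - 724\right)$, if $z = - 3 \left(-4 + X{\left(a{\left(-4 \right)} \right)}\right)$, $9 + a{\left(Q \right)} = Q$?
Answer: $-8640$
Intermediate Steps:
$a{\left(Q \right)} = -9 + Q$
$X{\left(b \right)} = -2$ ($X{\left(b \right)} = 1 - 3 = -2$)
$z = 18$ ($z = - 3 \left(-4 - 2\right) = \left(-3\right) \left(-6\right) = 18$)
$5 z \left(628 - 724\right) = 5 \cdot 18 \left(628 - 724\right) = 90 \left(628 - 724\right) = 90 \left(-96\right) = -8640$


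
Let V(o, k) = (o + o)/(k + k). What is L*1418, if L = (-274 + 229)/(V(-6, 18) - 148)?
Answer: 38286/89 ≈ 430.18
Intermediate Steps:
V(o, k) = o/k (V(o, k) = (2*o)/((2*k)) = (2*o)*(1/(2*k)) = o/k)
L = 27/89 (L = (-274 + 229)/(-6/18 - 148) = -45/(-6*1/18 - 148) = -45/(-⅓ - 148) = -45/(-445/3) = -45*(-3/445) = 27/89 ≈ 0.30337)
L*1418 = (27/89)*1418 = 38286/89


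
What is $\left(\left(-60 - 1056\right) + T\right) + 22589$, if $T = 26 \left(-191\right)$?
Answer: $16507$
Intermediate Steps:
$T = -4966$
$\left(\left(-60 - 1056\right) + T\right) + 22589 = \left(\left(-60 - 1056\right) - 4966\right) + 22589 = \left(-1116 - 4966\right) + 22589 = -6082 + 22589 = 16507$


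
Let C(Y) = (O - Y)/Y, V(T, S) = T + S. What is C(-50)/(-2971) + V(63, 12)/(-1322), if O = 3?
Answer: -2767796/49095775 ≈ -0.056375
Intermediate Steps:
V(T, S) = S + T
C(Y) = (3 - Y)/Y
C(-50)/(-2971) + V(63, 12)/(-1322) = ((3 - 1*(-50))/(-50))/(-2971) + (12 + 63)/(-1322) = -(3 + 50)/50*(-1/2971) + 75*(-1/1322) = -1/50*53*(-1/2971) - 75/1322 = -53/50*(-1/2971) - 75/1322 = 53/148550 - 75/1322 = -2767796/49095775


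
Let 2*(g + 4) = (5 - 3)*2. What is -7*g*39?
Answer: 546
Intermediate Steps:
g = -2 (g = -4 + ((5 - 3)*2)/2 = -4 + (2*2)/2 = -4 + (1/2)*4 = -4 + 2 = -2)
-7*g*39 = -7*(-2)*39 = 14*39 = 546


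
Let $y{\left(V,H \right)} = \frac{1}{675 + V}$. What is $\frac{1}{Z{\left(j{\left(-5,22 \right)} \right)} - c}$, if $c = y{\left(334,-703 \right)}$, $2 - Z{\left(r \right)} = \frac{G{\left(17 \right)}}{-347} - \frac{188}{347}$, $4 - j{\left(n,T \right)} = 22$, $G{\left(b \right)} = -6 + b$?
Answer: $\frac{350123}{900690} \approx 0.38873$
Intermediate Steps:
$j{\left(n,T \right)} = -18$ ($j{\left(n,T \right)} = 4 - 22 = -18$)
$Z{\left(r \right)} = \frac{893}{347}$ ($Z{\left(r \right)} = 2 - \left(\frac{-6 + 17}{-347} - \frac{188}{347}\right) = 2 - \left(11 \left(- \frac{1}{347}\right) - \frac{188}{347}\right) = 2 - \left(- \frac{11}{347} - \frac{188}{347}\right) = 2 - - \frac{199}{347} = 2 + \frac{199}{347} = \frac{893}{347}$)
$c = \frac{1}{1009}$ ($c = \frac{1}{675 + 334} = \frac{1}{1009} \approx 0.00099108$)
$\frac{1}{Z{\left(j{\left(-5,22 \right)} \right)} - c} = \frac{1}{\frac{893}{347} - \frac{1}{1009}} = \frac{1}{\frac{900690}{350123}} = \frac{350123}{900690}$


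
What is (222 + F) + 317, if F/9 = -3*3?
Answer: 458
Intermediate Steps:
F = -81 (F = 9*(-3*3) = 9*(-9) = -81)
(222 + F) + 317 = (222 - 81) + 317 = 141 + 317 = 458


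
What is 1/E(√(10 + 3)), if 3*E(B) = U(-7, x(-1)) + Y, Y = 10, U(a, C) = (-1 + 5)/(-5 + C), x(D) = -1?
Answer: 9/28 ≈ 0.32143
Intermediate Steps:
U(a, C) = 4/(-5 + C)
E(B) = 28/9 (E(B) = (4/(-5 - 1) + 10)/3 = (4/(-6) + 10)/3 = (4*(-⅙) + 10)/3 = (-⅔ + 10)/3 = (⅓)*(28/3) = 28/9)
1/E(√(10 + 3)) = 1/(28/9) = 9/28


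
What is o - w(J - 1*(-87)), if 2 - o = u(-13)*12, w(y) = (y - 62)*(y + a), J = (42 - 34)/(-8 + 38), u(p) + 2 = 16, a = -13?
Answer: -459556/225 ≈ -2042.5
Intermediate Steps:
u(p) = 14 (u(p) = -2 + 16 = 14)
J = 4/15 (J = 8/30 = 8*(1/30) = 4/15 ≈ 0.26667)
w(y) = (-62 + y)*(-13 + y) (w(y) = (y - 62)*(y - 13) = (-62 + y)*(-13 + y))
o = -166 (o = 2 - 14*12 = 2 - 1*168 = 2 - 168 = -166)
o - w(J - 1*(-87)) = -166 - (806 + (4/15 - 1*(-87))**2 - 75*(4/15 - 1*(-87))) = -166 - (806 + (4/15 + 87)**2 - 75*(4/15 + 87)) = -166 - (806 + (1309/15)**2 - 75*1309/15) = -166 - (806 + 1713481/225 - 6545) = -166 - 1*422206/225 = -166 - 422206/225 = -459556/225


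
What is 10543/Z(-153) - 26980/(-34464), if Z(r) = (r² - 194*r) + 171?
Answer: 75015113/76484232 ≈ 0.98079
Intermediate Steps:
Z(r) = 171 + r² - 194*r
10543/Z(-153) - 26980/(-34464) = 10543/(171 + (-153)² - 194*(-153)) - 26980/(-34464) = 10543/(171 + 23409 + 29682) - 26980*(-1/34464) = 10543/53262 + 6745/8616 = 75015113/76484232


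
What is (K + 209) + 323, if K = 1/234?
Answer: 124489/234 ≈ 532.00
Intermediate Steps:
K = 1/234 ≈ 0.0042735
(K + 209) + 323 = (1/234 + 209) + 323 = 48907/234 + 323 = 124489/234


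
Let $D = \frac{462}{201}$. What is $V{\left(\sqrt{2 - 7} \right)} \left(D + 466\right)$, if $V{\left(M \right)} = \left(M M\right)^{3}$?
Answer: $- \frac{3922000}{67} \approx -58537.0$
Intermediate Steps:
$V{\left(M \right)} = M^{6}$ ($V{\left(M \right)} = \left(M^{2}\right)^{3} = M^{6}$)
$D = \frac{154}{67}$ ($D = 462 \cdot \frac{1}{201} = \frac{154}{67} \approx 2.2985$)
$V{\left(\sqrt{2 - 7} \right)} \left(D + 466\right) = \left(\sqrt{2 - 7}\right)^{6} \left(\frac{154}{67} + 466\right) = \left(\sqrt{-5}\right)^{6} \cdot \frac{31376}{67} = \left(i \sqrt{5}\right)^{6} \cdot \frac{31376}{67} = \left(-125\right) \frac{31376}{67} = - \frac{3922000}{67}$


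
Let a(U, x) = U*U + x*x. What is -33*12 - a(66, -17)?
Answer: -5041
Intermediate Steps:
a(U, x) = U² + x²
-33*12 - a(66, -17) = -33*12 - (66² + (-17)²) = -396 - (4356 + 289) = -396 - 1*4645 = -396 - 4645 = -5041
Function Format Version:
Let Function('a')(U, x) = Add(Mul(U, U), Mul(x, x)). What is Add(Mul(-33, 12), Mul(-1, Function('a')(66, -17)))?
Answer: -5041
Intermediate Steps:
Function('a')(U, x) = Add(Pow(U, 2), Pow(x, 2))
Add(Mul(-33, 12), Mul(-1, Function('a')(66, -17))) = Add(Mul(-33, 12), Mul(-1, Add(Pow(66, 2), Pow(-17, 2)))) = Add(-396, Mul(-1, Add(4356, 289))) = Add(-396, Mul(-1, 4645)) = Add(-396, -4645) = -5041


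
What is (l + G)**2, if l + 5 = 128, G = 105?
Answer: 51984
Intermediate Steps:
l = 123 (l = -5 + 128 = 123)
(l + G)**2 = (123 + 105)**2 = 228**2 = 51984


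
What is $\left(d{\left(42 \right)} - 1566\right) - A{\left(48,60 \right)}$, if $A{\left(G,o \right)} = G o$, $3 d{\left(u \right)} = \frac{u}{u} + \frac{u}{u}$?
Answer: $- \frac{13336}{3} \approx -4445.3$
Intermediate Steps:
$d{\left(u \right)} = \frac{2}{3}$ ($d{\left(u \right)} = \frac{\frac{u}{u} + \frac{u}{u}}{3} = \frac{1 + 1}{3} = \frac{1}{3} \cdot 2 = \frac{2}{3}$)
$\left(d{\left(42 \right)} - 1566\right) - A{\left(48,60 \right)} = \left(\frac{2}{3} - 1566\right) - 48 \cdot 60 = - \frac{4696}{3} - 2880 = - \frac{13336}{3}$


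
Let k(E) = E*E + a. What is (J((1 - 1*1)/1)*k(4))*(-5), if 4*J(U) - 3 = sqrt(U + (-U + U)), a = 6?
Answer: -165/2 ≈ -82.500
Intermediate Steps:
k(E) = 6 + E**2 (k(E) = E*E + 6 = E**2 + 6 = 6 + E**2)
J(U) = 3/4 + sqrt(U)/4 (J(U) = 3/4 + sqrt(U + (-U + U))/4 = 3/4 + sqrt(U + 0)/4 = 3/4 + sqrt(U)/4)
(J((1 - 1*1)/1)*k(4))*(-5) = ((3/4 + sqrt((1 - 1*1)/1)/4)*(6 + 4**2))*(-5) = ((3/4 + sqrt((1 - 1)*1)/4)*(6 + 16))*(-5) = ((3/4 + sqrt(0*1)/4)*22)*(-5) = ((3/4 + sqrt(0)/4)*22)*(-5) = ((3/4 + (1/4)*0)*22)*(-5) = ((3/4 + 0)*22)*(-5) = ((3/4)*22)*(-5) = (33/2)*(-5) = -165/2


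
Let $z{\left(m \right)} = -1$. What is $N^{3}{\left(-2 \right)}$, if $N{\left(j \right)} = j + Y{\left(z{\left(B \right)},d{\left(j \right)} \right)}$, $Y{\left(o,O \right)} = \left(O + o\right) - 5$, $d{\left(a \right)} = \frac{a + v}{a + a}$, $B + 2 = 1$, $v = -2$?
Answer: $-343$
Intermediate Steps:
$B = -1$ ($B = -2 + 1 = -1$)
$d{\left(a \right)} = \frac{-2 + a}{2 a}$ ($d{\left(a \right)} = \frac{a - 2}{a + a} = \frac{-2 + a}{2 a}$)
$Y{\left(o,O \right)} = -5 + O + o$ ($Y{\left(o,O \right)} = \left(O + o\right) - 5 = -5 + O + o$)
$N{\left(j \right)} = -6 + j + \frac{-2 + j}{2 j}$ ($N{\left(j \right)} = j - \left(6 - \frac{-2 + j}{2 j}\right) = -6 + j + \frac{-2 + j}{2 j}$)
$N^{3}{\left(-2 \right)} = \left(- \frac{11}{2} - 2 - \frac{1}{-2}\right)^{3} = \left(- \frac{11}{2} - 2 - - \frac{1}{2}\right)^{3} = \left(- \frac{11}{2} - 2 + \frac{1}{2}\right)^{3} = \left(-7\right)^{3} = -343$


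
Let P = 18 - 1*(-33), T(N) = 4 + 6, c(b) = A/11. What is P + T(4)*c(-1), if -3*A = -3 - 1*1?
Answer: 1723/33 ≈ 52.212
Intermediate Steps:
A = 4/3 (A = -(-3 - 1*1)/3 = -(-3 - 1)/3 = -1/3*(-4) = 4/3 ≈ 1.3333)
c(b) = 4/33 (c(b) = (4/3)/11 = (4/3)*(1/11) = 4/33)
T(N) = 10
P = 51 (P = 18 + 33 = 51)
P + T(4)*c(-1) = 51 + 10*(4/33) = 51 + 40/33 = 1723/33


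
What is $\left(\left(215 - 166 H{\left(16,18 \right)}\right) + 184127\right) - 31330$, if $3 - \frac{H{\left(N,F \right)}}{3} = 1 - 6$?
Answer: $149028$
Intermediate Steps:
$H{\left(N,F \right)} = 24$ ($H{\left(N,F \right)} = 9 - 3 \left(1 - 6\right) = 9 - -15 = 9 + 15 = 24$)
$\left(\left(215 - 166 H{\left(16,18 \right)}\right) + 184127\right) - 31330 = \left(\left(215 - 3984\right) + 184127\right) - 31330 = \left(-3769 + 184127\right) - 31330 = 180358 - 31330 = 149028$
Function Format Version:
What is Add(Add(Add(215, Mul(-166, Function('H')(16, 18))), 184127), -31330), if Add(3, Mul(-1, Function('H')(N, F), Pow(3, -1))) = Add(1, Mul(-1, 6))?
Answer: 149028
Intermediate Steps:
Function('H')(N, F) = 24 (Function('H')(N, F) = Add(9, Mul(-3, Add(1, Mul(-1, 6)))) = Add(9, Mul(-3, Add(1, -6))) = Add(9, Mul(-3, -5)) = Add(9, 15) = 24)
Add(Add(Add(215, Mul(-166, Function('H')(16, 18))), 184127), -31330) = Add(Add(Add(215, Mul(-166, 24)), 184127), -31330) = Add(Add(Add(215, -3984), 184127), -31330) = Add(Add(-3769, 184127), -31330) = Add(180358, -31330) = 149028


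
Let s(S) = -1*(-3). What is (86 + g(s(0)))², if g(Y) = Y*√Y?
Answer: 7423 + 516*√3 ≈ 8316.7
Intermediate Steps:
s(S) = 3
g(Y) = Y^(3/2)
(86 + g(s(0)))² = (86 + 3^(3/2))² = (86 + 3*√3)²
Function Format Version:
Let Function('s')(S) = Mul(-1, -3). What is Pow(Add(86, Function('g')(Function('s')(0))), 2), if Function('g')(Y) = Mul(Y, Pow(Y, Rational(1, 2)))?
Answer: Add(7423, Mul(516, Pow(3, Rational(1, 2)))) ≈ 8316.7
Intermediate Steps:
Function('s')(S) = 3
Function('g')(Y) = Pow(Y, Rational(3, 2))
Pow(Add(86, Function('g')(Function('s')(0))), 2) = Pow(Add(86, Pow(3, Rational(3, 2))), 2) = Pow(Add(86, Mul(3, Pow(3, Rational(1, 2)))), 2)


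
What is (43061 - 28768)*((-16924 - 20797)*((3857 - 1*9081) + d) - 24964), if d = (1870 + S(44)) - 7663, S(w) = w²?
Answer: 4895630313041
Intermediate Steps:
d = -3857 (d = (1870 + 44²) - 7663 = (1870 + 1936) - 7663 = 3806 - 7663 = -3857)
(43061 - 28768)*((-16924 - 20797)*((3857 - 1*9081) + d) - 24964) = (43061 - 28768)*((-16924 - 20797)*((3857 - 1*9081) - 3857) - 24964) = 14293*(-37721*((3857 - 9081) - 3857) - 24964) = 14293*(-37721*(-5224 - 3857) - 24964) = 14293*(-37721*(-9081) - 24964) = 14293*(342544401 - 24964) = 14293*342519437 = 4895630313041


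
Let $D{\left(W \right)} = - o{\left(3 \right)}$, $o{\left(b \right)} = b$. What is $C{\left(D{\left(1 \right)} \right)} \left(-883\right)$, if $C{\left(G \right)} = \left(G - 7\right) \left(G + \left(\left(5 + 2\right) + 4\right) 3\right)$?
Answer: $264900$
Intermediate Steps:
$D{\left(W \right)} = -3$ ($D{\left(W \right)} = \left(-1\right) 3 = -3$)
$C{\left(G \right)} = \left(-7 + G\right) \left(33 + G\right)$ ($C{\left(G \right)} = \left(-7 + G\right) \left(G + \left(7 + 4\right) 3\right) = \left(-7 + G\right) \left(G + 11 \cdot 3\right) = \left(-7 + G\right) \left(G + 33\right) = \left(-7 + G\right) \left(33 + G\right)$)
$C{\left(D{\left(1 \right)} \right)} \left(-883\right) = \left(-231 + \left(-3\right)^{2} + 26 \left(-3\right)\right) \left(-883\right) = \left(-231 + 9 - 78\right) \left(-883\right) = \left(-300\right) \left(-883\right) = 264900$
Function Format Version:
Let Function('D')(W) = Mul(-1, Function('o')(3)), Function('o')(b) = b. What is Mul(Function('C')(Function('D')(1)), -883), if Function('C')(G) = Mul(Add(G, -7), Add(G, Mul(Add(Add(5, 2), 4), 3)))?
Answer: 264900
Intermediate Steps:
Function('D')(W) = -3 (Function('D')(W) = Mul(-1, 3) = -3)
Function('C')(G) = Mul(Add(-7, G), Add(33, G)) (Function('C')(G) = Mul(Add(-7, G), Add(G, Mul(Add(7, 4), 3))) = Mul(Add(-7, G), Add(G, Mul(11, 3))) = Mul(Add(-7, G), Add(G, 33)) = Mul(Add(-7, G), Add(33, G)))
Mul(Function('C')(Function('D')(1)), -883) = Mul(Add(-231, Pow(-3, 2), Mul(26, -3)), -883) = Mul(Add(-231, 9, -78), -883) = Mul(-300, -883) = 264900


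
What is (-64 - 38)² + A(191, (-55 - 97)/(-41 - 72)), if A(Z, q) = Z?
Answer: 10595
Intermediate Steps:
(-64 - 38)² + A(191, (-55 - 97)/(-41 - 72)) = (-64 - 38)² + 191 = (-102)² + 191 = 10404 + 191 = 10595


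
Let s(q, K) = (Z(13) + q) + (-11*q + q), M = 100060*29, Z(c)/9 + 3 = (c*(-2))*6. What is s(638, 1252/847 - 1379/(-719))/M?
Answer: -7173/2901740 ≈ -0.0024720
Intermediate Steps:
Z(c) = -27 - 108*c (Z(c) = -27 + 9*((c*(-2))*6) = -27 + 9*(-2*c*6) = -27 + 9*(-12*c) = -27 - 108*c)
M = 2901740
s(q, K) = -1431 - 9*q (s(q, K) = ((-27 - 108*13) + q) + (-11*q + q) = ((-27 - 1404) + q) - 10*q = (-1431 + q) - 10*q = -1431 - 9*q)
s(638, 1252/847 - 1379/(-719))/M = (-1431 - 9*638)/2901740 = (-1431 - 5742)*(1/2901740) = -7173*1/2901740 = -7173/2901740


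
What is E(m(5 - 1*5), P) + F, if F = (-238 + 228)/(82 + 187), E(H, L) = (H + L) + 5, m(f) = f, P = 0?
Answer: 1335/269 ≈ 4.9628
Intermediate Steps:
E(H, L) = 5 + H + L
F = -10/269 ≈ -0.037175
E(m(5 - 1*5), P) + F = (5 + (5 - 1*5) + 0) - 10/269 = (5 + (5 - 5) + 0) - 10/269 = (5 + 0 + 0) - 10/269 = 5 - 10/269 = 1335/269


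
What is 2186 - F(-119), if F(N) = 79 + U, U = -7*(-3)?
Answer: 2086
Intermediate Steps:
U = 21
F(N) = 100 (F(N) = 79 + 21 = 100)
2186 - F(-119) = 2186 - 1*100 = 2186 - 100 = 2086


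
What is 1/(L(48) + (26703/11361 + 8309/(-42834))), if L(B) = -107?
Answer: -162212358/17006923055 ≈ -0.0095380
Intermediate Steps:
1/(L(48) + (26703/11361 + 8309/(-42834))) = 1/(-107 + (26703/11361 + 8309/(-42834))) = 1/(-107 + (26703*(1/11361) + 8309*(-1/42834))) = 1/(-107 + (8901/3787 - 8309/42834)) = 1/(-107 + 349799251/162212358) = 1/(-17006923055/162212358) = -162212358/17006923055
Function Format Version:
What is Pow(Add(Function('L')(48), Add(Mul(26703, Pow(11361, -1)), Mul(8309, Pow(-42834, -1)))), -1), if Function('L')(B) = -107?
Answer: Rational(-162212358, 17006923055) ≈ -0.0095380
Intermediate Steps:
Pow(Add(Function('L')(48), Add(Mul(26703, Pow(11361, -1)), Mul(8309, Pow(-42834, -1)))), -1) = Pow(Add(-107, Add(Mul(26703, Pow(11361, -1)), Mul(8309, Pow(-42834, -1)))), -1) = Pow(Add(-107, Add(Mul(26703, Rational(1, 11361)), Mul(8309, Rational(-1, 42834)))), -1) = Pow(Add(-107, Add(Rational(8901, 3787), Rational(-8309, 42834))), -1) = Pow(Add(-107, Rational(349799251, 162212358)), -1) = Pow(Rational(-17006923055, 162212358), -1) = Rational(-162212358, 17006923055)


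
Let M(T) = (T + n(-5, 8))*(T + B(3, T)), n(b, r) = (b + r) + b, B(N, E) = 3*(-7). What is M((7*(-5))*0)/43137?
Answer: 14/14379 ≈ 0.00097364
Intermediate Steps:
B(N, E) = -21
n(b, r) = r + 2*b
M(T) = (-21 + T)*(-2 + T) (M(T) = (T + (8 + 2*(-5)))*(T - 21) = (T + (8 - 10))*(-21 + T) = (T - 2)*(-21 + T) = (-2 + T)*(-21 + T) = (-21 + T)*(-2 + T))
M((7*(-5))*0)/43137 = (42 + ((7*(-5))*0)**2 - 23*7*(-5)*0)/43137 = (42 + (-35*0)**2 - (-805)*0)*(1/43137) = (42 + 0**2 - 23*0)*(1/43137) = (42 + 0 + 0)*(1/43137) = 42*(1/43137) = 14/14379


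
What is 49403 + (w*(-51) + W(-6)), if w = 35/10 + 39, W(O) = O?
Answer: 94459/2 ≈ 47230.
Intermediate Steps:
w = 85/2 (w = 35*(⅒) + 39 = 7/2 + 39 = 85/2 ≈ 42.500)
49403 + (w*(-51) + W(-6)) = 49403 + ((85/2)*(-51) - 6) = 49403 + (-4335/2 - 6) = 49403 - 4347/2 = 94459/2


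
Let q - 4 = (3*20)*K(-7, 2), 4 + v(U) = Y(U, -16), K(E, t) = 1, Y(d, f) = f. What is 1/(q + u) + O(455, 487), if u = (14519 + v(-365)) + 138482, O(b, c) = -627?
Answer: -95959214/153045 ≈ -627.00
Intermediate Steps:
v(U) = -20 (v(U) = -4 - 16 = -20)
q = 64 (q = 4 + (3*20)*1 = 4 + 60*1 = 4 + 60 = 64)
u = 152981 (u = (14519 - 20) + 138482 = 14499 + 138482 = 152981)
1/(q + u) + O(455, 487) = 1/(64 + 152981) - 627 = 1/153045 - 627 = -95959214/153045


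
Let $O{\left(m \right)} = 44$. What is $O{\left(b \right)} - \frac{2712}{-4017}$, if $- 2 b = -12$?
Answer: $\frac{59820}{1339} \approx 44.675$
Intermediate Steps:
$b = 6$ ($b = \left(- \frac{1}{2}\right) \left(-12\right) = 6$)
$O{\left(b \right)} - \frac{2712}{-4017} = 44 - \frac{2712}{-4017} = 44 - - \frac{904}{1339} = 44 + \frac{904}{1339} = \frac{59820}{1339}$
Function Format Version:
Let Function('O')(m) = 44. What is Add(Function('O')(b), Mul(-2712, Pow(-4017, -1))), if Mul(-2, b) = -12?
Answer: Rational(59820, 1339) ≈ 44.675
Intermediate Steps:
b = 6 (b = Mul(Rational(-1, 2), -12) = 6)
Add(Function('O')(b), Mul(-2712, Pow(-4017, -1))) = Add(44, Mul(-2712, Pow(-4017, -1))) = Add(44, Mul(-2712, Rational(-1, 4017))) = Add(44, Rational(904, 1339)) = Rational(59820, 1339)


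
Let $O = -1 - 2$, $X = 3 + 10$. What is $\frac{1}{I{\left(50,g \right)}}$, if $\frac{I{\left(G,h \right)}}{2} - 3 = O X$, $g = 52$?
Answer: $- \frac{1}{72} \approx -0.013889$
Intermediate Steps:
$X = 13$
$O = -3$ ($O = -1 - 2 = -3$)
$I{\left(G,h \right)} = -72$ ($I{\left(G,h \right)} = 6 + 2 \left(\left(-3\right) 13\right) = 6 + 2 \left(-39\right) = 6 - 78 = -72$)
$\frac{1}{I{\left(50,g \right)}} = \frac{1}{-72} = - \frac{1}{72}$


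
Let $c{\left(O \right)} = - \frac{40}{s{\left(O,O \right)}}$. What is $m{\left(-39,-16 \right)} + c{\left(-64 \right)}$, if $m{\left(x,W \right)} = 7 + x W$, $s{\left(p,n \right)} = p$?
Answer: $\frac{5053}{8} \approx 631.63$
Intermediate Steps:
$c{\left(O \right)} = - \frac{40}{O}$
$m{\left(x,W \right)} = 7 + W x$
$m{\left(-39,-16 \right)} + c{\left(-64 \right)} = \left(7 - -624\right) - \frac{40}{-64} = \left(7 + 624\right) - - \frac{5}{8} = 631 + \frac{5}{8} = \frac{5053}{8}$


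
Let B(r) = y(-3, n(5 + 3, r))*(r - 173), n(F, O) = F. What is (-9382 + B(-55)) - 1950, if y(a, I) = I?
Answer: -13156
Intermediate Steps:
B(r) = -1384 + 8*r (B(r) = (5 + 3)*(r - 173) = 8*(-173 + r) = -1384 + 8*r)
(-9382 + B(-55)) - 1950 = (-9382 + (-1384 + 8*(-55))) - 1950 = (-9382 + (-1384 - 440)) - 1950 = (-9382 - 1824) - 1950 = -11206 - 1950 = -13156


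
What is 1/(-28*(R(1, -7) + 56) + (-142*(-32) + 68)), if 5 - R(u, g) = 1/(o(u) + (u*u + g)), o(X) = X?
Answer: 5/14492 ≈ 0.00034502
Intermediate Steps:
R(u, g) = 5 - 1/(g + u + u²) (R(u, g) = 5 - 1/(u + (u*u + g)) = 5 - 1/(u + (u² + g)) = 5 - 1/(u + (g + u²)) = 5 - 1/(g + u + u²))
1/(-28*(R(1, -7) + 56) + (-142*(-32) + 68)) = 1/(-28*((-1 + 5*(-7) + 5*1 + 5*1²)/(-7 + 1 + 1²) + 56) + (-142*(-32) + 68)) = 1/(-28*((-1 - 35 + 5 + 5*1)/(-7 + 1 + 1) + 56) + (4544 + 68)) = 1/(-28*((-1 - 35 + 5 + 5)/(-5) + 56) + 4612) = 1/(-28*(-⅕*(-26) + 56) + 4612) = 1/(-28*(26/5 + 56) + 4612) = 1/(-28*306/5 + 4612) = 1/(-8568/5 + 4612) = 1/(14492/5) = 5/14492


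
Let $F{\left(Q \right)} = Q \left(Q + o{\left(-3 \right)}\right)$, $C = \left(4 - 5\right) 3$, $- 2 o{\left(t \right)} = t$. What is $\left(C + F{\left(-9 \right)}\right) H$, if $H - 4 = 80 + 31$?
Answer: $\frac{14835}{2} \approx 7417.5$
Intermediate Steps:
$H = 115$ ($H = 4 + \left(80 + 31\right) = 4 + 111 = 115$)
$o{\left(t \right)} = - \frac{t}{2}$
$C = -3$ ($C = \left(-1\right) 3 = -3$)
$F{\left(Q \right)} = Q \left(\frac{3}{2} + Q\right)$ ($F{\left(Q \right)} = Q \left(Q - - \frac{3}{2}\right) = Q \left(Q + \frac{3}{2}\right) = Q \left(\frac{3}{2} + Q\right)$)
$\left(C + F{\left(-9 \right)}\right) H = \left(-3 + \frac{1}{2} \left(-9\right) \left(3 + 2 \left(-9\right)\right)\right) 115 = \left(-3 + \frac{1}{2} \left(-9\right) \left(3 - 18\right)\right) 115 = \left(-3 + \frac{1}{2} \left(-9\right) \left(-15\right)\right) 115 = \left(-3 + \frac{135}{2}\right) 115 = \frac{129}{2} \cdot 115 = \frac{14835}{2}$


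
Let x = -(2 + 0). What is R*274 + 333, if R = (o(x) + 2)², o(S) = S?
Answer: 333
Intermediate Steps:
x = -2 (x = -1*2 = -2)
R = 0 (R = (-2 + 2)² = 0² = 0)
R*274 + 333 = 0*274 + 333 = 0 + 333 = 333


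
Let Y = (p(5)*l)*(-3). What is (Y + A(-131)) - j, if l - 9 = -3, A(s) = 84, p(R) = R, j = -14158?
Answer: 14152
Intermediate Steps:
l = 6 (l = 9 - 3 = 6)
Y = -90 (Y = (5*6)*(-3) = 30*(-3) = -90)
(Y + A(-131)) - j = (-90 + 84) - 1*(-14158) = -6 + 14158 = 14152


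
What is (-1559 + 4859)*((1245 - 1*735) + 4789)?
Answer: 17486700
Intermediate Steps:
(-1559 + 4859)*((1245 - 1*735) + 4789) = 3300*((1245 - 735) + 4789) = 3300*(510 + 4789) = 3300*5299 = 17486700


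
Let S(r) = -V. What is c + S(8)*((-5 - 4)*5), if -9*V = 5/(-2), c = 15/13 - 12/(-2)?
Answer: 511/26 ≈ 19.654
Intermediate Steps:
c = 93/13 (c = 15*(1/13) - 12*(-½) = 15/13 + 6 = 93/13 ≈ 7.1538)
V = 5/18 (V = -5/(9*(-2)) = -5*(-1)/(9*2) = -⅑*(-5/2) = 5/18 ≈ 0.27778)
S(r) = -5/18 (S(r) = -1*5/18 = -5/18)
c + S(8)*((-5 - 4)*5) = 93/13 - 5*(-5 - 4)*5/18 = 93/13 - (-5)*5/2 = 93/13 - 5/18*(-45) = 93/13 + 25/2 = 511/26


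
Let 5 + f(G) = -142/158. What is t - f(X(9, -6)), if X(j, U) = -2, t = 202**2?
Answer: 3223982/79 ≈ 40810.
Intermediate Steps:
t = 40804
f(G) = -466/79 (f(G) = -5 - 142/158 = -5 - 142*1/158 = -5 - 71/79 = -466/79)
t - f(X(9, -6)) = 40804 - 1*(-466/79) = 40804 + 466/79 = 3223982/79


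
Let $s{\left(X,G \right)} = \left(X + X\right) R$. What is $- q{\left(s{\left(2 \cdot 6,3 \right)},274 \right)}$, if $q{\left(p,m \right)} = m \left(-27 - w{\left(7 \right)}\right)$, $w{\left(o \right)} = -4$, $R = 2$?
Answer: $6302$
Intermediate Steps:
$s{\left(X,G \right)} = 4 X$ ($s{\left(X,G \right)} = \left(X + X\right) 2 = 2 X 2 = 4 X$)
$q{\left(p,m \right)} = - 23 m$ ($q{\left(p,m \right)} = m \left(-27 - -4\right) = m \left(-27 + 4\right) = m \left(-23\right) = - 23 m$)
$- q{\left(s{\left(2 \cdot 6,3 \right)},274 \right)} = - \left(-23\right) 274 = \left(-1\right) \left(-6302\right) = 6302$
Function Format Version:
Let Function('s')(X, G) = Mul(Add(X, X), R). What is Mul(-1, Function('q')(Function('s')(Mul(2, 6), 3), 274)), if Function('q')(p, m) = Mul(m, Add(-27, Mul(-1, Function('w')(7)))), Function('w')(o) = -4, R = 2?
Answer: 6302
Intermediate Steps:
Function('s')(X, G) = Mul(4, X) (Function('s')(X, G) = Mul(Add(X, X), 2) = Mul(Mul(2, X), 2) = Mul(4, X))
Function('q')(p, m) = Mul(-23, m) (Function('q')(p, m) = Mul(m, Add(-27, Mul(-1, -4))) = Mul(m, Add(-27, 4)) = Mul(m, -23) = Mul(-23, m))
Mul(-1, Function('q')(Function('s')(Mul(2, 6), 3), 274)) = Mul(-1, Mul(-23, 274)) = Mul(-1, -6302) = 6302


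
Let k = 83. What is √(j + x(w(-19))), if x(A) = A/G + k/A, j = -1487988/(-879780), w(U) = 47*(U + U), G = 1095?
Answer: √11344203064870873230/28675989210 ≈ 0.11745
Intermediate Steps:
w(U) = 94*U (w(U) = 47*(2*U) = 94*U)
j = 123999/73315 (j = -1487988*(-1/879780) = 123999/73315 ≈ 1.6913)
x(A) = 83/A + A/1095 (x(A) = A/1095 + 83/A = 83/A + A/1095)
√(j + x(w(-19))) = √(123999/73315 + (83/((94*(-19))) + (94*(-19))/1095)) = √(123999/73315 + (83/(-1786) + (1/1095)*(-1786))) = √(123999/73315 + (83*(-1/1786) - 1786/1095)) = √(123999/73315 + (-83/1786 - 1786/1095)) = √(123999/73315 - 3280681/1955670) = √(395599363/28675989210) = √11344203064870873230/28675989210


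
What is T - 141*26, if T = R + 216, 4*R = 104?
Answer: -3424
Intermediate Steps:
R = 26 (R = (¼)*104 = 26)
T = 242 (T = 26 + 216 = 242)
T - 141*26 = 242 - 141*26 = 242 - 3666 = -3424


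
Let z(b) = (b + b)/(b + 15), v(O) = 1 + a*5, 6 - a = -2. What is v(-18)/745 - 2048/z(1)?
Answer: -12206039/745 ≈ -16384.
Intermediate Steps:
a = 8 (a = 6 - 1*(-2) = 6 + 2 = 8)
v(O) = 41 (v(O) = 1 + 8*5 = 1 + 40 = 41)
z(b) = 2*b/(15 + b) (z(b) = (2*b)/(15 + b) = 2*b/(15 + b))
v(-18)/745 - 2048/z(1) = 41/745 - 2048/(2*1/(15 + 1)) = 41*(1/745) - 2048/(2*1/16) = 41/745 - 2048/(2*1*(1/16)) = 41/745 - 2048/⅛ = 41/745 - 2048*8 = 41/745 - 16384 = -12206039/745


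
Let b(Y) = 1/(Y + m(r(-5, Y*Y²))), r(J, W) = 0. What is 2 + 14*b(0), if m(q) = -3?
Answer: -8/3 ≈ -2.6667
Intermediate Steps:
b(Y) = 1/(-3 + Y) (b(Y) = 1/(Y - 3) = 1/(-3 + Y))
2 + 14*b(0) = 2 + 14/(-3 + 0) = 2 + 14/(-3) = 2 + 14*(-⅓) = 2 - 14/3 = -8/3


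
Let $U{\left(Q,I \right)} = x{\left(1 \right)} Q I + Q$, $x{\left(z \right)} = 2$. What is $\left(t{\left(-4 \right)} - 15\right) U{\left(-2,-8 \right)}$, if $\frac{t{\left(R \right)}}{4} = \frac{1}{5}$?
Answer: $-426$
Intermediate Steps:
$t{\left(R \right)} = \frac{4}{5}$
$U{\left(Q,I \right)} = Q + 2 I Q$ ($U{\left(Q,I \right)} = 2 Q I + Q = 2 I Q + Q = Q + 2 I Q$)
$\left(t{\left(-4 \right)} - 15\right) U{\left(-2,-8 \right)} = \left(\frac{4}{5} - 15\right) \left(- 2 \left(1 + 2 \left(-8\right)\right)\right) = - \frac{71 \left(- 2 \left(1 - 16\right)\right)}{5} = - \frac{71 \left(\left(-2\right) \left(-15\right)\right)}{5} = \left(- \frac{71}{5}\right) 30 = -426$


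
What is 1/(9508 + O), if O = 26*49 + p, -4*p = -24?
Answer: 1/10788 ≈ 9.2696e-5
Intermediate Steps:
p = 6 (p = -1/4*(-24) = 6)
O = 1280 (O = 26*49 + 6 = 1274 + 6 = 1280)
1/(9508 + O) = 1/(9508 + 1280) = 1/10788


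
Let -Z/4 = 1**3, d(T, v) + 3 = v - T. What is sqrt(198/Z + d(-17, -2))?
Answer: 5*I*sqrt(6)/2 ≈ 6.1237*I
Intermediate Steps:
d(T, v) = -3 + v - T (d(T, v) = -3 + (v - T) = -3 + v - T)
Z = -4 (Z = -4*1**3 = -4*1 = -4)
sqrt(198/Z + d(-17, -2)) = sqrt(198/(-4) + (-3 - 2 - 1*(-17))) = sqrt(198*(-1/4) + (-3 - 2 + 17)) = sqrt(-99/2 + 12) = sqrt(-75/2) = 5*I*sqrt(6)/2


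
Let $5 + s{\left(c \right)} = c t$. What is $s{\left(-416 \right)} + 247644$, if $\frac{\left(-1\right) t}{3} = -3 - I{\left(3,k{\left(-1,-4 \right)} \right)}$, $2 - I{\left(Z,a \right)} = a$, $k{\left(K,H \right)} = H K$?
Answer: $246391$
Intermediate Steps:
$I{\left(Z,a \right)} = 2 - a$
$t = 3$ ($t = - 3 \left(-3 - \left(2 - \left(-4\right) \left(-1\right)\right)\right) = - 3 \left(-3 - \left(2 - 4\right)\right) = - 3 \left(-3 - -2\right) = - 3 \left(-3 + 2\right) = \left(-3\right) \left(-1\right) = 3$)
$s{\left(c \right)} = -5 + 3 c$ ($s{\left(c \right)} = -5 + c 3 = -5 + 3 c$)
$s{\left(-416 \right)} + 247644 = \left(-5 + 3 \left(-416\right)\right) + 247644 = \left(-5 - 1248\right) + 247644 = -1253 + 247644 = 246391$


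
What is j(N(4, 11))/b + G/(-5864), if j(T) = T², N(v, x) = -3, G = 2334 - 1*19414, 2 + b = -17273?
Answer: 36875528/12662575 ≈ 2.9122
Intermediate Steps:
b = -17275 (b = -2 - 17273 = -17275)
G = -17080 (G = 2334 - 19414 = -17080)
j(N(4, 11))/b + G/(-5864) = (-3)²/(-17275) - 17080/(-5864) = 9*(-1/17275) - 17080*(-1/5864) = -9/17275 + 2135/733 = 36875528/12662575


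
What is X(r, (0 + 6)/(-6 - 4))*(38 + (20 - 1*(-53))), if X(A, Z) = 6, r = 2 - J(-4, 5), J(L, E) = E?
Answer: 666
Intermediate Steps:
r = -3 (r = 2 - 1*5 = 2 - 5 = -3)
X(r, (0 + 6)/(-6 - 4))*(38 + (20 - 1*(-53))) = 6*(38 + (20 - 1*(-53))) = 6*(38 + (20 + 53)) = 6*(38 + 73) = 6*111 = 666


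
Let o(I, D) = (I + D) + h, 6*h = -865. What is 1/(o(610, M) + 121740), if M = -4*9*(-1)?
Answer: 6/733451 ≈ 8.1805e-6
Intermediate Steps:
h = -865/6 (h = (⅙)*(-865) = -865/6 ≈ -144.17)
M = 36 (M = -36*(-1) = 36)
o(I, D) = -865/6 + D + I (o(I, D) = (I + D) - 865/6 = (D + I) - 865/6 = -865/6 + D + I)
1/(o(610, M) + 121740) = 1/((-865/6 + 36 + 610) + 121740) = 1/(3011/6 + 121740) = 1/(733451/6) = 6/733451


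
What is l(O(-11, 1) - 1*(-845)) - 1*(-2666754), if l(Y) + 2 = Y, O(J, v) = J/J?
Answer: 2667598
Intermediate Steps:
O(J, v) = 1
l(Y) = -2 + Y
l(O(-11, 1) - 1*(-845)) - 1*(-2666754) = (-2 + (1 - 1*(-845))) - 1*(-2666754) = (-2 + (1 + 845)) + 2666754 = (-2 + 846) + 2666754 = 844 + 2666754 = 2667598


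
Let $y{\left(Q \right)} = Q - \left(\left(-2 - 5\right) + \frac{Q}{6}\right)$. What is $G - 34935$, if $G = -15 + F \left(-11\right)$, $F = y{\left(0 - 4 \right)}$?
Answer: $- \frac{104971}{3} \approx -34990.0$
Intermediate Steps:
$y{\left(Q \right)} = 7 + \frac{5 Q}{6}$ ($y{\left(Q \right)} = Q - \left(-7 + Q \frac{1}{6}\right) = Q - \left(-7 + \frac{Q}{6}\right) = 7 + \frac{5 Q}{6}$)
$F = \frac{11}{3}$ ($F = 7 + \frac{5 \left(0 - 4\right)}{6} = 7 + \frac{5}{6} \left(-4\right) = 7 - \frac{10}{3} = \frac{11}{3} \approx 3.6667$)
$G = - \frac{166}{3}$ ($G = -15 + \frac{11}{3} \left(-11\right) = -15 - \frac{121}{3} = - \frac{166}{3} \approx -55.333$)
$G - 34935 = - \frac{166}{3} - 34935 = - \frac{104971}{3}$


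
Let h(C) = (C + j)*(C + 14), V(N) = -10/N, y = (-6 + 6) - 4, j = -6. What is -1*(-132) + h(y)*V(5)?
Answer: 332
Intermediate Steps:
y = -4 (y = 0 - 4 = -4)
h(C) = (-6 + C)*(14 + C) (h(C) = (C - 6)*(C + 14) = (-6 + C)*(14 + C))
-1*(-132) + h(y)*V(5) = -1*(-132) + (-84 + (-4)² + 8*(-4))*(-10/5) = 132 + (-84 + 16 - 32)*(-10*⅕) = 132 - 100*(-2) = 132 + 200 = 332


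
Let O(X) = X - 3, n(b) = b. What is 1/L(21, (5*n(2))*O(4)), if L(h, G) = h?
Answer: 1/21 ≈ 0.047619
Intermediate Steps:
O(X) = -3 + X
1/L(21, (5*n(2))*O(4)) = 1/21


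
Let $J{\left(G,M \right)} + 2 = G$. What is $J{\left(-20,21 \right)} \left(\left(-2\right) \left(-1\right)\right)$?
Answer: $-44$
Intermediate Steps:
$J{\left(G,M \right)} = -2 + G$
$J{\left(-20,21 \right)} \left(\left(-2\right) \left(-1\right)\right) = \left(-2 - 20\right) \left(\left(-2\right) \left(-1\right)\right) = \left(-22\right) 2 = -44$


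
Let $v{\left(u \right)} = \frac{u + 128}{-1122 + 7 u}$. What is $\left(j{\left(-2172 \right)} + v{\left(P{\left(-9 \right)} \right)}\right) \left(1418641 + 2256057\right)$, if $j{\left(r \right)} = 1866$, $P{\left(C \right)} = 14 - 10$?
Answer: $\frac{3750529067928}{547} \approx 6.8565 \cdot 10^{9}$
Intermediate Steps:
$P{\left(C \right)} = 4$
$v{\left(u \right)} = \frac{128 + u}{-1122 + 7 u}$
$\left(j{\left(-2172 \right)} + v{\left(P{\left(-9 \right)} \right)}\right) \left(1418641 + 2256057\right) = \left(1866 + \frac{128 + 4}{-1122 + 7 \cdot 4}\right) \left(1418641 + 2256057\right) = \left(1866 + \frac{1}{-1122 + 28} \cdot 132\right) 3674698 = \left(1866 + \frac{1}{-1094} \cdot 132\right) 3674698 = \left(1866 - \frac{66}{547}\right) 3674698 = \frac{1020636}{547} \cdot 3674698 = \frac{3750529067928}{547}$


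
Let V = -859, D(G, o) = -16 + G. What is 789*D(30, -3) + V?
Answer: 10187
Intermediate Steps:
789*D(30, -3) + V = 789*(-16 + 30) - 859 = 789*14 - 859 = 11046 - 859 = 10187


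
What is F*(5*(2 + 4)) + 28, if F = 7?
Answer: 238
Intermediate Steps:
F*(5*(2 + 4)) + 28 = 7*(5*(2 + 4)) + 28 = 7*(5*6) + 28 = 7*30 + 28 = 210 + 28 = 238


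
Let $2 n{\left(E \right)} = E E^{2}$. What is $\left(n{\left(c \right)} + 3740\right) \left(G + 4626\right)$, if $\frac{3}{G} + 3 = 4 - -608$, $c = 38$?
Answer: $\frac{29276726904}{203} \approx 1.4422 \cdot 10^{8}$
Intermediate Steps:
$n{\left(E \right)} = \frac{E^{3}}{2}$ ($n{\left(E \right)} = \frac{E E^{2}}{2} = \frac{E^{3}}{2}$)
$G = \frac{1}{203}$ ($G = \frac{3}{-3 + \left(4 - -608\right)} = \frac{3}{-3 + \left(4 + 608\right)} = \frac{3}{-3 + 612} = \frac{3}{609} = 3 \cdot \frac{1}{609} = \frac{1}{203} \approx 0.0049261$)
$\left(n{\left(c \right)} + 3740\right) \left(G + 4626\right) = \left(\frac{38^{3}}{2} + 3740\right) \left(\frac{1}{203} + 4626\right) = \left(\frac{1}{2} \cdot 54872 + 3740\right) \frac{939079}{203} = \left(27436 + 3740\right) \frac{939079}{203} = 31176 \cdot \frac{939079}{203} = \frac{29276726904}{203}$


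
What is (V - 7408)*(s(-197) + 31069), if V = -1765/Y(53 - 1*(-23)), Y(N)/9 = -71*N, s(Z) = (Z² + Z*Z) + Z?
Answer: -1027115790685/1278 ≈ -8.0369e+8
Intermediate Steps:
s(Z) = Z + 2*Z² (s(Z) = (Z² + Z²) + Z = 2*Z² + Z = Z + 2*Z²)
Y(N) = -639*N (Y(N) = 9*(-71*N) = -639*N)
V = 1765/48564 (V = -1765*(-1/(639*(53 - 1*(-23)))) = -1765*(-1/(639*(53 + 23))) = -1765/((-639*76)) = -1765/(-48564) = -1765*(-1/48564) = 1765/48564 ≈ 0.036344)
(V - 7408)*(s(-197) + 31069) = (1765/48564 - 7408)*(-197*(1 + 2*(-197)) + 31069) = -359760347*(-197*(1 - 394) + 31069)/48564 = -359760347*(-197*(-393) + 31069)/48564 = -359760347*(77421 + 31069)/48564 = -359760347/48564*108490 = -1027115790685/1278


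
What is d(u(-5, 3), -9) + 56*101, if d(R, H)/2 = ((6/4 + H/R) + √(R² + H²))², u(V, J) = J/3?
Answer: 11865/2 - 30*√82 ≈ 5660.8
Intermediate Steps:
u(V, J) = J/3 (u(V, J) = J*(⅓) = J/3)
d(R, H) = 2*(3/2 + √(H² + R²) + H/R)² (d(R, H) = 2*((6/4 + H/R) + √(R² + H²))² = 2*((6*(¼) + H/R) + √(H² + R²))² = 2*((3/2 + H/R) + √(H² + R²))² = 2*(3/2 + √(H² + R²) + H/R)²)
d(u(-5, 3), -9) + 56*101 = (2*(-9) + 3*((⅓)*3) + 2*((⅓)*3)*√((-9)² + ((⅓)*3)²))²/(2*((⅓)*3)²) + 56*101 = (½)*(-18 + 3*1 + 2*1*√(81 + 1²))²/1² + 5656 = (½)*1*(-18 + 3 + 2*1*√(81 + 1))² + 5656 = (½)*1*(-18 + 3 + 2*1*√82)² + 5656 = (½)*1*(-18 + 3 + 2*√82)² + 5656 = (½)*1*(-15 + 2*√82)² + 5656 = (-15 + 2*√82)²/2 + 5656 = 5656 + (-15 + 2*√82)²/2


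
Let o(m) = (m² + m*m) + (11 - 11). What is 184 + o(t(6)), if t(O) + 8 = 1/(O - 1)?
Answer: 7642/25 ≈ 305.68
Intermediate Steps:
t(O) = -8 + 1/(-1 + O) (t(O) = -8 + 1/(O - 1) = -8 + 1/(-1 + O))
o(m) = 2*m² (o(m) = (m² + m²) + 0 = 2*m² + 0 = 2*m²)
184 + o(t(6)) = 184 + 2*((9 - 8*6)/(-1 + 6))² = 184 + 2*((9 - 48)/5)² = 184 + 2*((⅕)*(-39))² = 184 + 2*(-39/5)² = 184 + 2*(1521/25) = 184 + 3042/25 = 7642/25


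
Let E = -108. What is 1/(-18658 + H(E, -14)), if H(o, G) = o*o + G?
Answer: -1/7008 ≈ -0.00014269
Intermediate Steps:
H(o, G) = G + o² (H(o, G) = o² + G = G + o²)
1/(-18658 + H(E, -14)) = 1/(-18658 + (-14 + (-108)²)) = 1/(-18658 + (-14 + 11664)) = 1/(-18658 + 11650) = 1/(-7008) = -1/7008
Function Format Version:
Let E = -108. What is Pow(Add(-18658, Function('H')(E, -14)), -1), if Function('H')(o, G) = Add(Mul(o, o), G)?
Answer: Rational(-1, 7008) ≈ -0.00014269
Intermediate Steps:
Function('H')(o, G) = Add(G, Pow(o, 2)) (Function('H')(o, G) = Add(Pow(o, 2), G) = Add(G, Pow(o, 2)))
Pow(Add(-18658, Function('H')(E, -14)), -1) = Pow(Add(-18658, Add(-14, Pow(-108, 2))), -1) = Pow(Add(-18658, Add(-14, 11664)), -1) = Pow(Add(-18658, 11650), -1) = Pow(-7008, -1) = Rational(-1, 7008)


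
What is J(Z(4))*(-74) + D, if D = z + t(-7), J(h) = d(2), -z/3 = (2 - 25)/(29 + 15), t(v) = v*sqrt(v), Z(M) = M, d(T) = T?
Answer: -6443/44 - 7*I*sqrt(7) ≈ -146.43 - 18.52*I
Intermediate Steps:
t(v) = v**(3/2)
z = 69/44 (z = -3*(2 - 25)/(29 + 15) = -(-69)/44 = -3*(-23/44) = 69/44 ≈ 1.5682)
J(h) = 2
D = 69/44 - 7*I*sqrt(7) (D = 69/44 + (-7)**(3/2) = 69/44 - 7*I*sqrt(7) ≈ 1.5682 - 18.52*I)
J(Z(4))*(-74) + D = 2*(-74) + (69/44 - 7*I*sqrt(7)) = -148 + (69/44 - 7*I*sqrt(7)) = -6443/44 - 7*I*sqrt(7)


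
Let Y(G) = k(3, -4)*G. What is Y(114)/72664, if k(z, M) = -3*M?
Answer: 171/9083 ≈ 0.018826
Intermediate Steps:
Y(G) = 12*G (Y(G) = (-3*(-4))*G = 12*G)
Y(114)/72664 = (12*114)/72664 = 1368*(1/72664) = 171/9083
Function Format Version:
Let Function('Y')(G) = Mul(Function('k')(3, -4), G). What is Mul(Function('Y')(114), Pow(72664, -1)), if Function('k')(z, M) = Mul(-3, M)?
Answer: Rational(171, 9083) ≈ 0.018826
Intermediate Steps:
Function('Y')(G) = Mul(12, G) (Function('Y')(G) = Mul(Mul(-3, -4), G) = Mul(12, G))
Mul(Function('Y')(114), Pow(72664, -1)) = Mul(Mul(12, 114), Pow(72664, -1)) = Mul(1368, Rational(1, 72664)) = Rational(171, 9083)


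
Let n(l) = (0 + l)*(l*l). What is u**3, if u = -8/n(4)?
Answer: -1/512 ≈ -0.0019531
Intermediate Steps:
n(l) = l**3 (n(l) = l*l**2 = l**3)
u = -1/8 (u = -8/(4**3) = -8/64 = -8*1/64 = -1/8 ≈ -0.12500)
u**3 = (-1/8)**3 = -1/512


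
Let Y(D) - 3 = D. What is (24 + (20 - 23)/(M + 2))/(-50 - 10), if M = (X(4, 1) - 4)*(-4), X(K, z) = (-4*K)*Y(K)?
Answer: -3727/9320 ≈ -0.39989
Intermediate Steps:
Y(D) = 3 + D
X(K, z) = -4*K*(3 + K) (X(K, z) = (-4*K)*(3 + K) = -4*K*(3 + K))
M = 464 (M = (-4*4*(3 + 4) - 4)*(-4) = (-4*4*7 - 4)*(-4) = (-112 - 4)*(-4) = -116*(-4) = 464)
(24 + (20 - 23)/(M + 2))/(-50 - 10) = (24 + (20 - 23)/(464 + 2))/(-50 - 10) = (24 - 3/466)/(-60) = (24 - 3*1/466)*(-1/60) = (24 - 3/466)*(-1/60) = (11181/466)*(-1/60) = -3727/9320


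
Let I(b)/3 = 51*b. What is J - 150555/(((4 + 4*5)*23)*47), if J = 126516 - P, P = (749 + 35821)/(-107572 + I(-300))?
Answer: 10494245041421/82951616 ≈ 1.2651e+5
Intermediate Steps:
I(b) = 153*b (I(b) = 3*(51*b) = 153*b)
P = -18285/76736 (P = (749 + 35821)/(-107572 + 153*(-300)) = 36570/(-107572 - 45900) = 36570/(-153472) = 36570*(-1/153472) = -18285/76736 ≈ -0.23828)
J = 9708350061/76736 (J = 126516 - 1*(-18285/76736) = 126516 + 18285/76736 = 9708350061/76736 ≈ 1.2652e+5)
J - 150555/(((4 + 4*5)*23)*47) = 9708350061/76736 - 150555/(((4 + 4*5)*23)*47) = 9708350061/76736 - 150555/(((4 + 20)*23)*47) = 9708350061/76736 - 150555/((24*23)*47) = 9708350061/76736 - 150555/(552*47) = 9708350061/76736 - 150555/25944 = 9708350061/76736 - 1*50185/8648 = 9708350061/76736 - 50185/8648 = 10494245041421/82951616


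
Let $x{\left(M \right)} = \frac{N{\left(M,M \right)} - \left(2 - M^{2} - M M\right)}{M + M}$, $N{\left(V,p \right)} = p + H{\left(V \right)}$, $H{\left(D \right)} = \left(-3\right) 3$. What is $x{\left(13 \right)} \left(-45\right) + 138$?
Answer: $- \frac{5856}{13} \approx -450.46$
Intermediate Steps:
$H{\left(D \right)} = -9$
$N{\left(V,p \right)} = -9 + p$ ($N{\left(V,p \right)} = p - 9 = -9 + p$)
$x{\left(M \right)} = \frac{-11 + M + 2 M^{2}}{2 M}$ ($x{\left(M \right)} = \frac{\left(-9 + M\right) - \left(2 - M^{2} - M M\right)}{M + M} = \frac{\left(-9 + M\right) + \left(\left(M^{2} + M^{2}\right) - 2\right)}{2 M} = \left(\left(-9 + M\right) + \left(2 M^{2} - 2\right)\right) \frac{1}{2 M} = \left(\left(-9 + M\right) + \left(-2 + 2 M^{2}\right)\right) \frac{1}{2 M} = \left(-11 + M + 2 M^{2}\right) \frac{1}{2 M} = \frac{-11 + M + 2 M^{2}}{2 M}$)
$x{\left(13 \right)} \left(-45\right) + 138 = \left(\frac{1}{2} + 13 - \frac{11}{2 \cdot 13}\right) \left(-45\right) + 138 = \left(\frac{1}{2} + 13 - \frac{11}{26}\right) \left(-45\right) + 138 = \frac{170}{13} \left(-45\right) + 138 = - \frac{7650}{13} + 138 = - \frac{5856}{13}$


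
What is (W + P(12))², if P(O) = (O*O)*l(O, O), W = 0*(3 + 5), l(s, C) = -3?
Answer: 186624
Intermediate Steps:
W = 0 (W = 0*8 = 0)
P(O) = -3*O² (P(O) = (O*O)*(-3) = O²*(-3) = -3*O²)
(W + P(12))² = (0 - 3*12²)² = (0 - 3*144)² = (0 - 432)² = (-432)² = 186624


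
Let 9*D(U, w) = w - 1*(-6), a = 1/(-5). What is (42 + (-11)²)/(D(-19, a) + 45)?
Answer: 7335/2054 ≈ 3.5711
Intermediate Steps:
a = -⅕ ≈ -0.20000
D(U, w) = ⅔ + w/9 (D(U, w) = (w - 1*(-6))/9 = (w + 6)/9 = (6 + w)/9 = ⅔ + w/9)
(42 + (-11)²)/(D(-19, a) + 45) = (42 + (-11)²)/((⅔ + (⅑)*(-⅕)) + 45) = (42 + 121)/((⅔ - 1/45) + 45) = 163/(29/45 + 45) = 163/(2054/45) = 163*(45/2054) = 7335/2054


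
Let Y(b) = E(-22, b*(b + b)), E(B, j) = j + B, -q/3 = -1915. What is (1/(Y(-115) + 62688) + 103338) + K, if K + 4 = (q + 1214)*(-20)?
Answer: -3194452135/89116 ≈ -35846.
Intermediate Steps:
q = 5745 (q = -3*(-1915) = 5745)
E(B, j) = B + j
Y(b) = -22 + 2*b² (Y(b) = -22 + b*(b + b) = -22 + b*(2*b) = -22 + 2*b²)
K = -139184 (K = -4 + (5745 + 1214)*(-20) = -4 + 6959*(-20) = -4 - 139180 = -139184)
(1/(Y(-115) + 62688) + 103338) + K = (1/((-22 + 2*(-115)²) + 62688) + 103338) - 139184 = (1/((-22 + 2*13225) + 62688) + 103338) - 139184 = (1/((-22 + 26450) + 62688) + 103338) - 139184 = (1/(26428 + 62688) + 103338) - 139184 = (1/89116 + 103338) - 139184 = 9209069209/89116 - 139184 = -3194452135/89116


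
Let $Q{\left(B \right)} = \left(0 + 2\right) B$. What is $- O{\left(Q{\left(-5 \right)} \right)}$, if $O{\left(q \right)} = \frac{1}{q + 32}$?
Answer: $- \frac{1}{22} \approx -0.045455$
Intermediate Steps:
$Q{\left(B \right)} = 2 B$
$O{\left(q \right)} = \frac{1}{32 + q}$
$- O{\left(Q{\left(-5 \right)} \right)} = - \frac{1}{32 + 2 \left(-5\right)} = - \frac{1}{32 - 10} = - \frac{1}{22}$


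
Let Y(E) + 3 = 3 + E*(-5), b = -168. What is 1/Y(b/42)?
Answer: 1/20 ≈ 0.050000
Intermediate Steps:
Y(E) = -5*E (Y(E) = -3 + (3 + E*(-5)) = -3 + (3 - 5*E) = -5*E)
1/Y(b/42) = 1/(-(-840)/42) = 1/(-5*(-4)) = 1/20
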